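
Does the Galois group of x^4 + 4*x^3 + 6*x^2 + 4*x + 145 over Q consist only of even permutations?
The polynomial is irreducible of degree 4 over Q. Its discriminant is 764411904 = 27648^2, a perfect square. A Galois group lies in the alternating group exactly when the discriminant is a square in Q, so the Galois group (V_4) is contained in A_4.

Yes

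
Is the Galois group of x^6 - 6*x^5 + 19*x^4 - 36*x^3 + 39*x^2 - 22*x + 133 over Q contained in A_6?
The polynomial is irreducible of degree 6 over Q. Its discriminant is -1849378557919232, which is not a perfect square. A Galois group lies in the alternating group exactly when the discriminant is a square in Q, so the Galois group (S_4 x C_2) is not contained in A_6.

No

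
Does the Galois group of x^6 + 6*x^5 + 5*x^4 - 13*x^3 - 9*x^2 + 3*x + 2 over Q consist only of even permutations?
The polynomial is irreducible of degree 6 over Q. Its discriminant is 30991489 = 5567^2, a perfect square. A Galois group lies in the alternating group exactly when the discriminant is a square in Q, so the Galois group (PSL(2,5)) is contained in A_6.

Yes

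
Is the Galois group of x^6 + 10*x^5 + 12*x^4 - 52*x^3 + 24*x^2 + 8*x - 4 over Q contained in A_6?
No

The polynomial is irreducible of degree 6 over Q. Its discriminant is 518686720000, which is not a perfect square. A Galois group lies in the alternating group exactly when the discriminant is a square in Q, so the Galois group (S_3) is not contained in A_6.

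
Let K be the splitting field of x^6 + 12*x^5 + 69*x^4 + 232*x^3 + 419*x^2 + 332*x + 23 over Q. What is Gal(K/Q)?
S_4 (order 24)

The polynomial f is an irreducible sextic over Q, so G = Gal(f/Q) is one of the 16 transitive subgroups 6T1, ..., 6T16 of S_6. The discriminant of f is 870211913777152, which is not a perfect square, so G is not contained in A_6. The transitive groups of degree 6 not contained in A_6 are: C_6 (6T1, order 6), S_3 (6T2, order 6), D_6 (6T3, order 12), C_3 x S_3 (6T5, order 18), A_4 x C_2 (6T6, order 24), S_4 (6T8, order 24), S_3 x S_3 (6T9, order 36), S_4 x C_2 (6T11, order 48), (S_3 x S_3) : C_2 (6T13, order 72), PGL(2,5) (6T14, order 120), S_6 (6T16, order 720). By Dedekind's theorem, for a prime p not dividing disc(f) the degrees of the irreducible factors of f mod p form the cycle type of an element of G. Factoring f modulo the 22 such primes p <= 89 (skipping 2, 37, which divide the discriminant), each new pattern first appears at: mod 3: f = (x^3 + x^2 + 2)(x^3 + 2x^2 + x + 1), pattern 3+3; mod 5: f = (x^2 + x + 1)(x^2 + 2x + 3)(x^2 + 4x + 1), pattern 2+2+2; mod 17: f = (x + 5)(x + 16)(x^4 + 8x^3 + 8x^2 + 2x + 9), pattern 4+1+1; mod 67: f = (x + 11)(x + 60)(x^2 + 4x + 2)(x^2 + 4x + 29), pattern 2+2+1+1. No other pattern occurs in this range, so the set of observed cycle types is {3+3, 2+2+2, 4+1+1, 2+2+1+1}. The candidates containing elements of all these cycle types are S_4 (6T8) of order 24, S_4 x C_2 (6T11) of order 48, PGL(2,5) (6T14) of order 120, S_6 (6T16) of order 720; the others are excluded. The observed types are precisely the cycle types that occur in S_4 (6T8) (apart from the identity). Each of the other remaining candidates has further cycle types, and by the Chebotarev density theorem the matching factorization patterns would occur for a proportion of primes equal to their share of the group: S_4 x C_2 (6T11) additionally contains elements of type 6, 4+2, 2+1+1+1+1 (17 of its 48 elements, about 35% of primes); PGL(2,5) (6T14) additionally contains elements of type 6, 5+1 (44 of its 120 elements, about 37% of primes); S_6 (6T16) additionally contains elements of type 6, 5+1, 4+2, 3+2+1, 3+1+1+1, 2+1+1+1+1 (529 of its 720 elements, about 73% of primes). None of the 22 primes tested shows any such pattern (for each of these groups the chance of that is below 10^-4), which rules them out. Hence G = S_4 (6T8), of order 24.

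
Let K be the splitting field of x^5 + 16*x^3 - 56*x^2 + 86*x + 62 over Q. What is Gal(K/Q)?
S_5 (order 120)

The polynomial f is an irreducible quintic over Q, so G = Gal(f/Q) is a transitive subgroup of S_5: one of C_5 (5T1, order 5), D_5 (5T2, order 10), F_20 (5T3, order 20), A_5 (5T4, order 60) or S_5 (5T5, order 120). The discriminant of f is 14481115570000, which is not a perfect square, so G is not contained in A_5. The transitive groups of degree 5 not contained in A_5 are: F_20 (5T3, order 20), S_5 (5T5, order 120). By Dedekind's theorem, for a prime p not dividing disc(f) the degrees of the irreducible factors of f mod p form the cycle type of an element of G. Factoring f modulo the 4 such primes p <= 13 (skipping 2, 5, which divide the discriminant), each new pattern first appears at: mod 3: f = (x^5 + x^3 + x^2 + 2x + 2), pattern 5; mod 11: f = (x + 3)(x^4 + 8x^3 + 3x^2 + x + 6), pattern 4+1; mod 13: f = (x + 2)(x + 6)(x^3 + 5x^2 + 3x + 3), pattern 3+1+1. No other pattern occurs in this range, so the set of observed cycle types is {5, 4+1, 3+1+1}. Among the candidates above, the only group containing elements of all these cycle types is S_5 (5T5) — F_20 (5T3) lacks at least one of them. Hence G = S_5 (5T5), of order 120.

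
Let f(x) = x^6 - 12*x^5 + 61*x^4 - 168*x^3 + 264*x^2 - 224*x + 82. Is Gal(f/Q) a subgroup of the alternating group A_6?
No

The polynomial is irreducible of degree 6 over Q. Its discriminant is -1722368, which is not a perfect square. A Galois group lies in the alternating group exactly when the discriminant is a square in Q, so the Galois group (S_4 x C_2) is not contained in A_6.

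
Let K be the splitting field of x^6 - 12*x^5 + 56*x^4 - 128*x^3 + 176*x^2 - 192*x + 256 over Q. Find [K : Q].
The degree of the splitting field over Q equals the order of the Galois group, so first determine the group. The polynomial f is an irreducible sextic over Q, so G = Gal(f/Q) is one of the 16 transitive subgroups 6T1, ..., 6T16 of S_6. The discriminant of f is -5497558138880000, which is not a perfect square, so G is not contained in A_6. The transitive groups of degree 6 not contained in A_6 are: C_6 (6T1, order 6), S_3 (6T2, order 6), D_6 (6T3, order 12), C_3 x S_3 (6T5, order 18), A_4 x C_2 (6T6, order 24), S_4 (6T8, order 24), S_3 x S_3 (6T9, order 36), S_4 x C_2 (6T11, order 48), (S_3 x S_3) : C_2 (6T13, order 72), PGL(2,5) (6T14, order 120), S_6 (6T16, order 720). By Dedekind's theorem, for a prime p not dividing disc(f) the degrees of the irreducible factors of f mod p form the cycle type of an element of G. Factoring f modulo the 22 such primes p <= 89 (skipping 2, 5, which divide the discriminant), each new pattern first appears at: mod 3: f = (x^3 + x^2 + 2x + 1)(x^3 + 2x^2 + x + 1), pattern 3+3; mod 7: f = (x^2 + x + 4)(x^2 + 3x + 5)(x^2 + 5x + 3), pattern 2+2+2; mod 13: f = (x + 3)(x + 6)(x^4 + 5x^3 + 6x^2 + x + 7), pattern 4+1+1; mod 43: f = (x + 17)(x + 22)(x^2 + 39x + 1)(x^2 + 39x + 20), pattern 2+2+1+1. No other pattern occurs in this range, so the set of observed cycle types is {3+3, 2+2+2, 4+1+1, 2+2+1+1}. The candidates containing elements of all these cycle types are S_4 (6T8) of order 24, S_4 x C_2 (6T11) of order 48, PGL(2,5) (6T14) of order 120, S_6 (6T16) of order 720; the others are excluded. The observed types are precisely the cycle types that occur in S_4 (6T8) (apart from the identity). Each of the other remaining candidates has further cycle types, and by the Chebotarev density theorem the matching factorization patterns would occur for a proportion of primes equal to their share of the group: S_4 x C_2 (6T11) additionally contains elements of type 6, 4+2, 2+1+1+1+1 (17 of its 48 elements, about 35% of primes); PGL(2,5) (6T14) additionally contains elements of type 6, 5+1 (44 of its 120 elements, about 37% of primes); S_6 (6T16) additionally contains elements of type 6, 5+1, 4+2, 3+2+1, 3+1+1+1, 2+1+1+1+1 (529 of its 720 elements, about 73% of primes). None of the 22 primes tested shows any such pattern (for each of these groups the chance of that is below 10^-4), which rules them out. Hence G = S_4 (6T8), of order 24. The Galois group S_4 (6T8) has order 24, so the splitting field has degree 24 over Q.

24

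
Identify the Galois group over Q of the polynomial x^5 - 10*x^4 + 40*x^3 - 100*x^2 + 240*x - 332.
F_20

The polynomial f is an irreducible quintic over Q, so G = Gal(f/Q) is a transitive subgroup of S_5: one of C_5 (5T1, order 5), D_5 (5T2, order 10), F_20 (5T3, order 20), A_5 (5T4, order 60) or S_5 (5T5, order 120). The discriminant of f is 148608800000, which is not a perfect square, so G is not contained in A_5. The transitive groups of degree 5 not contained in A_5 are: F_20 (5T3, order 20), S_5 (5T5, order 120). By Dedekind's theorem, for a prime p not dividing disc(f) the degrees of the irreducible factors of f mod p form the cycle type of an element of G. Factoring f modulo the 18 such primes p <= 71 (skipping 2, 5, which divide the discriminant), each new pattern first appears at: mod 3: f = (x + 1)(x^4 + x^3 + 2x + 1), pattern 4+1; mod 11: f = (x^5 + x^4 + 7x^3 + 10x^2 + 9x + 9), pattern 5; mod 19: f = (x + 3)(x^2 + x + 16)(x^2 + 5x + 1), pattern 2+2+1. No other pattern occurs in this range, so the set of observed cycle types is {4+1, 5, 2+2+1}. The candidates containing elements of all these cycle types are F_20 (5T3) of order 20, S_5 (5T5) of order 120; the others are excluded. The observed types are precisely the cycle types that occur in F_20 (5T3) (apart from the identity). Each of the other remaining candidates has further cycle types, and by the Chebotarev density theorem the matching factorization patterns would occur for a proportion of primes equal to their share of the group: S_5 (5T5) additionally contains elements of type 3+2, 3+1+1, 2+1+1+1 (50 of its 120 elements, about 42% of primes). None of the 18 primes tested shows any such pattern (for each of these groups the chance of that is below 10^-4), which rules them out. Hence G = F_20 (5T3), of order 20.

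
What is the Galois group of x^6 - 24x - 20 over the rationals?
A_6, the alternating group on 6 letters

The polynomial f is an irreducible sextic over Q, so G = Gal(f/Q) is one of the 16 transitive subgroups 6T1, ..., 6T16 of S_6. The discriminant of f is 746496000000 = 864000^2, a perfect square, so G is contained in A_6. The transitive groups of degree 6 contained in A_6 are: A_4 (6T4, order 12), S_4 (6T7, order 24), (C_3 x C_3) : C_4 (6T10, order 36), PSL(2,5) (6T12, order 60), A_6 (6T15, order 360). By Dedekind's theorem, for a prime p not dividing disc(f) the degrees of the irreducible factors of f mod p form the cycle type of an element of G. Factoring f modulo the 6 such primes p <= 23 (skipping 2, 3, 5, which divide the discriminant), each new pattern first appears at: mod 7: f = (x + 4)(x^5 + 3x^4 + 2x^3 + 6x^2 + 4x + 2), pattern 5+1; mod 23: f = (x + 2)(x + 11)(x + 16)(x^3 + 17x^2 + 13x + 7), pattern 3+1+1+1. No other pattern occurs in this range, so the set of observed cycle types is {5+1, 3+1+1+1}. Among the candidates above, the only group containing elements of all these cycle types is A_6 (6T15) — each of A_4 (6T4), S_4 (6T7), (C_3 x C_3) : C_4 (6T10), PSL(2,5) (6T12) lacks at least one of them. Hence G = A_6 (6T15), of order 360.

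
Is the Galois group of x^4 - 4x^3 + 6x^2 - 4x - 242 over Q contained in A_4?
No

The polynomial is irreducible of degree 4 over Q. Its discriminant is -3673320192, which is not a perfect square. A Galois group lies in the alternating group exactly when the discriminant is a square in Q, so the Galois group (D_4) is not contained in A_4.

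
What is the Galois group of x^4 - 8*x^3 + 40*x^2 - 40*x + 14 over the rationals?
C_4

The polynomial is an irreducible quartic over Q and its discriminant is 19269632, which is not a perfect square, so the Galois group is not contained in A_4. The resolvent cubic y^3 - 40*y^2 + 264*y - 256 has exactly one rational root, so the Galois group is C_4 or D_4. The quartic becomes reducible over Q(sqrt(disc)), so the group is C_4.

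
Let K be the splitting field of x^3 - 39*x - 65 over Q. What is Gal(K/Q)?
The polynomial is an irreducible cubic over Q and its discriminant is 123201 = 351^2, a perfect square. For an irreducible cubic, a square discriminant forces the Galois group to be A_3, the cyclic group of order 3.

C_3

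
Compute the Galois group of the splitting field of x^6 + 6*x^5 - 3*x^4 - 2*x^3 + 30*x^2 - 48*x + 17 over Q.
The polynomial f is an irreducible sextic over Q, so G = Gal(f/Q) is one of the 16 transitive subgroups 6T1, ..., 6T16 of S_6. The discriminant of f is -30366624190464, which is not a perfect square, so G is not contained in A_6. The transitive groups of degree 6 not contained in A_6 are: C_6 (6T1, order 6), S_3 (6T2, order 6), D_6 (6T3, order 12), C_3 x S_3 (6T5, order 18), A_4 x C_2 (6T6, order 24), S_4 (6T8, order 24), S_3 x S_3 (6T9, order 36), S_4 x C_2 (6T11, order 48), (S_3 x S_3) : C_2 (6T13, order 72), PGL(2,5) (6T14, order 120), S_6 (6T16, order 720). By Dedekind's theorem, for a prime p not dividing disc(f) the degrees of the irreducible factors of f mod p form the cycle type of an element of G. Factoring f modulo the 33 such primes p <= 149 (skipping 2, 3, which divide the discriminant), each new pattern first appears at: mod 5: f = (x^3 + x + 4)(x^3 + x^2 + x + 3), pattern 3+3; mod 7: f = (x^6 + 6x^5 + 4x^4 + 5x^3 + 2x^2 + x + 3), pattern 6; mod 17: f = (x)(x + 8)(x^2 + 5x + 9)(x^2 + 10x + 5), pattern 2+2+1+1; mod 19: f = (x + 5)(x + 6)(x + 10)(x + 16)(x^2 + 7x + 3), pattern 2+1+1+1+1; mod 71: f = (x^2 + 34x + 8)(x^2 + 52x + 4)(x^2 + 62x + 56), pattern 2+2+2. No other pattern occurs in this range, so the set of observed cycle types is {3+3, 6, 2+2+1+1, 2+1+1+1+1, 2+2+2}. The candidates containing elements of all these cycle types are A_4 x C_2 (6T6) of order 24, S_4 x C_2 (6T11) of order 48, (S_3 x S_3) : C_2 (6T13) of order 72, S_6 (6T16) of order 720; the others are excluded. The observed types are precisely the cycle types that occur in A_4 x C_2 (6T6) (apart from the identity). Each of the other remaining candidates has further cycle types, and by the Chebotarev density theorem the matching factorization patterns would occur for a proportion of primes equal to their share of the group: S_4 x C_2 (6T11) additionally contains elements of type 4+2, 4+1+1 (12 of its 48 elements, about 25% of primes); (S_3 x S_3) : C_2 (6T13) additionally contains elements of type 4+2, 3+2+1, 3+1+1+1 (34 of its 72 elements, about 47% of primes); S_6 (6T16) additionally contains elements of type 5+1, 4+2, 4+1+1, 3+2+1, 3+1+1+1 (484 of its 720 elements, about 67% of primes). None of the 33 primes tested shows any such pattern (for each of these groups the chance of that is below 10^-4), which rules them out. Hence G = A_4 x C_2 (6T6), of order 24.

A_4 x C_2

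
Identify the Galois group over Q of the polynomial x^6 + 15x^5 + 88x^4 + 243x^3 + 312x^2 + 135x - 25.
The polynomial f is an irreducible sextic over Q, so G = Gal(f/Q) is one of the 16 transitive subgroups 6T1, ..., 6T16 of S_6. The discriminant of f is 54786284800, which is not a perfect square, so G is not contained in A_6. The transitive groups of degree 6 not contained in A_6 are: C_6 (6T1, order 6), S_3 (6T2, order 6), D_6 (6T3, order 12), C_3 x S_3 (6T5, order 18), A_4 x C_2 (6T6, order 24), S_4 (6T8, order 24), S_3 x S_3 (6T9, order 36), S_4 x C_2 (6T11, order 48), (S_3 x S_3) : C_2 (6T13, order 72), PGL(2,5) (6T14, order 120), S_6 (6T16, order 720). By Dedekind's theorem, for a prime p not dividing disc(f) the degrees of the irreducible factors of f mod p form the cycle type of an element of G. Factoring f modulo the 22 such primes p <= 101 (skipping 2, 5, 13, 37, which divide the discriminant), each new pattern first appears at: mod 3: f = (x^3 + x^2 + x + 2)(x^3 + 2x^2 + x + 1), pattern 3+3; mod 17: f = (x + 1)(x + 15)(x^4 + 16x^3 + 4x^2 + 7x + 4), pattern 4+1+1; mod 31: f = (x^2 + 6x + 18)(x^2 + 12x + 24)(x^2 + 28x + 28), pattern 2+2+2; mod 67: f = (x + 44)(x + 53)(x^2 + 16x + 20)(x^2 + 36x + 22), pattern 2+2+1+1. No other pattern occurs in this range, so the set of observed cycle types is {3+3, 4+1+1, 2+2+2, 2+2+1+1}. The candidates containing elements of all these cycle types are S_4 (6T8) of order 24, S_4 x C_2 (6T11) of order 48, PGL(2,5) (6T14) of order 120, S_6 (6T16) of order 720; the others are excluded. The observed types are precisely the cycle types that occur in S_4 (6T8) (apart from the identity). Each of the other remaining candidates has further cycle types, and by the Chebotarev density theorem the matching factorization patterns would occur for a proportion of primes equal to their share of the group: S_4 x C_2 (6T11) additionally contains elements of type 6, 4+2, 2+1+1+1+1 (17 of its 48 elements, about 35% of primes); PGL(2,5) (6T14) additionally contains elements of type 6, 5+1 (44 of its 120 elements, about 37% of primes); S_6 (6T16) additionally contains elements of type 6, 5+1, 4+2, 3+2+1, 3+1+1+1, 2+1+1+1+1 (529 of its 720 elements, about 73% of primes). None of the 22 primes tested shows any such pattern (for each of these groups the chance of that is below 10^-4), which rules them out. Hence G = S_4 (6T8), of order 24.

S_4 (also written S4-)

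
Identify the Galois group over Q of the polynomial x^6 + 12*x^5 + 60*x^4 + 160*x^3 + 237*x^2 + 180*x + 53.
A_4 x C_2

The polynomial f is an irreducible sextic over Q, so G = Gal(f/Q) is one of the 16 transitive subgroups 6T1, ..., 6T16 of S_6. The discriminant of f is -419904, which is not a perfect square, so G is not contained in A_6. The transitive groups of degree 6 not contained in A_6 are: C_6 (6T1, order 6), S_3 (6T2, order 6), D_6 (6T3, order 12), C_3 x S_3 (6T5, order 18), A_4 x C_2 (6T6, order 24), S_4 (6T8, order 24), S_3 x S_3 (6T9, order 36), S_4 x C_2 (6T11, order 48), (S_3 x S_3) : C_2 (6T13, order 72), PGL(2,5) (6T14, order 120), S_6 (6T16, order 720). By Dedekind's theorem, for a prime p not dividing disc(f) the degrees of the irreducible factors of f mod p form the cycle type of an element of G. Factoring f modulo the 33 such primes p <= 149 (skipping 2, 3, which divide the discriminant), each new pattern first appears at: mod 5: f = (x^3 + 3x^2 + 2x + 3)(x^3 + 4x^2 + x + 1), pattern 3+3; mod 7: f = (x^6 + 5x^5 + 4x^4 + 6x^3 + 6x^2 + 5x + 4), pattern 6; mod 17: f = (x + 10)(x + 11)(x^2 + 4x + 7)(x^2 + 4x + 14), pattern 2+2+1+1; mod 19: f = (x + 5)(x + 10)(x + 13)(x + 18)(x^2 + 4x + 1), pattern 2+1+1+1+1; mod 71: f = (x^2 + 4x + 20)(x^2 + 4x + 29)(x^2 + 4x + 34), pattern 2+2+2. No other pattern occurs in this range, so the set of observed cycle types is {3+3, 6, 2+2+1+1, 2+1+1+1+1, 2+2+2}. The candidates containing elements of all these cycle types are A_4 x C_2 (6T6) of order 24, S_4 x C_2 (6T11) of order 48, (S_3 x S_3) : C_2 (6T13) of order 72, S_6 (6T16) of order 720; the others are excluded. The observed types are precisely the cycle types that occur in A_4 x C_2 (6T6) (apart from the identity). Each of the other remaining candidates has further cycle types, and by the Chebotarev density theorem the matching factorization patterns would occur for a proportion of primes equal to their share of the group: S_4 x C_2 (6T11) additionally contains elements of type 4+2, 4+1+1 (12 of its 48 elements, about 25% of primes); (S_3 x S_3) : C_2 (6T13) additionally contains elements of type 4+2, 3+2+1, 3+1+1+1 (34 of its 72 elements, about 47% of primes); S_6 (6T16) additionally contains elements of type 5+1, 4+2, 4+1+1, 3+2+1, 3+1+1+1 (484 of its 720 elements, about 67% of primes). None of the 33 primes tested shows any such pattern (for each of these groups the chance of that is below 10^-4), which rules them out. Hence G = A_4 x C_2 (6T6), of order 24.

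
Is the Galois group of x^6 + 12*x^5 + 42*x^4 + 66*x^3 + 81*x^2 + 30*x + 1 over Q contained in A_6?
The polynomial is irreducible of degree 6 over Q. Its discriminant is -30366624190464, which is not a perfect square. A Galois group lies in the alternating group exactly when the discriminant is a square in Q, so the Galois group (A_4 x C_2) is not contained in A_6.

No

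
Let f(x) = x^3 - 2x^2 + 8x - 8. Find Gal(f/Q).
S_3

The polynomial is an irreducible cubic over Q and its discriminant is -1472, which is not a perfect square. For an irreducible cubic, a non-square discriminant gives Galois group S_3.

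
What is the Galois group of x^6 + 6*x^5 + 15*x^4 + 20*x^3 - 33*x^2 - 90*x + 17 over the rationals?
The polynomial f is an irreducible sextic over Q, so G = Gal(f/Q) is one of the 16 transitive subgroups 6T1, ..., 6T16 of S_6. The discriminant of f is -450868486864896, which is not a perfect square, so G is not contained in A_6. The transitive groups of degree 6 not contained in A_6 are: C_6 (6T1, order 6), S_3 (6T2, order 6), D_6 (6T3, order 12), C_3 x S_3 (6T5, order 18), A_4 x C_2 (6T6, order 24), S_4 (6T8, order 24), S_3 x S_3 (6T9, order 36), S_4 x C_2 (6T11, order 48), (S_3 x S_3) : C_2 (6T13, order 72), PGL(2,5) (6T14, order 120), S_6 (6T16, order 720). By Dedekind's theorem, for a prime p not dividing disc(f) the degrees of the irreducible factors of f mod p form the cycle type of an element of G. Factoring f modulo the 33 such primes p <= 149 (skipping 2, 3, which divide the discriminant), each new pattern first appears at: mod 5: f = (x^3 + 2x^2 + 4x + 2)(x^3 + 4x^2 + 3x + 1), pattern 3+3; mod 7: f = (x^6 + 6x^5 + x^4 + 6x^3 + 2x^2 + x + 3), pattern 6; mod 17: f = (x)(x + 2)(x^2 + 2x + 7)(x^2 + 2x + 13), pattern 2+2+1+1; mod 19: f = (x + 4)(x + 7)(x + 14)(x + 17)(x^2 + 2x + 8), pattern 2+1+1+1+1; mod 71: f = (x^2 + 2x + 30)(x^2 + 2x + 50)(x^2 + 2x + 65), pattern 2+2+2. No other pattern occurs in this range, so the set of observed cycle types is {3+3, 6, 2+2+1+1, 2+1+1+1+1, 2+2+2}. The candidates containing elements of all these cycle types are A_4 x C_2 (6T6) of order 24, S_4 x C_2 (6T11) of order 48, (S_3 x S_3) : C_2 (6T13) of order 72, S_6 (6T16) of order 720; the others are excluded. The observed types are precisely the cycle types that occur in A_4 x C_2 (6T6) (apart from the identity). Each of the other remaining candidates has further cycle types, and by the Chebotarev density theorem the matching factorization patterns would occur for a proportion of primes equal to their share of the group: S_4 x C_2 (6T11) additionally contains elements of type 4+2, 4+1+1 (12 of its 48 elements, about 25% of primes); (S_3 x S_3) : C_2 (6T13) additionally contains elements of type 4+2, 3+2+1, 3+1+1+1 (34 of its 72 elements, about 47% of primes); S_6 (6T16) additionally contains elements of type 5+1, 4+2, 4+1+1, 3+2+1, 3+1+1+1 (484 of its 720 elements, about 67% of primes). None of the 33 primes tested shows any such pattern (for each of these groups the chance of that is below 10^-4), which rules them out. Hence G = A_4 x C_2 (6T6), of order 24.

A_4 x C_2 (order 24)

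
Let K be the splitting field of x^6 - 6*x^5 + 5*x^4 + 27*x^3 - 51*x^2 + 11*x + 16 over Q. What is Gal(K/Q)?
The polynomial f is an irreducible sextic over Q, so G = Gal(f/Q) is one of the 16 transitive subgroups 6T1, ..., 6T16 of S_6. The discriminant of f is 30991489 = 5567^2, a perfect square, so G is contained in A_6. The transitive groups of degree 6 contained in A_6 are: A_4 (6T4, order 12), S_4 (6T7, order 24), (C_3 x C_3) : C_4 (6T10, order 36), PSL(2,5) (6T12, order 60), A_6 (6T15, order 360). By Dedekind's theorem, for a prime p not dividing disc(f) the degrees of the irreducible factors of f mod p form the cycle type of an element of G. Factoring f modulo the 21 such primes p <= 79 (skipping 19, which divides the discriminant), each new pattern first appears at: mod 2: f = (x)(x^5 + x^3 + x^2 + x + 1), pattern 5+1; mod 7: f = (x^3 + 2x^2 + 4x + 5)(x^3 + 6x^2 + 3x + 6), pattern 3+3; mod 61: f = (x + 1)(x + 23)(x^2 + 44x + 55)(x^2 + 48x + 60), pattern 2+2+1+1. No other pattern occurs in this range, so the set of observed cycle types is {5+1, 3+3, 2+2+1+1}. The candidates containing elements of all these cycle types are PSL(2,5) (6T12) of order 60, A_6 (6T15) of order 360; the others are excluded. The observed types are precisely the cycle types that occur in PSL(2,5) (6T12) (apart from the identity). Each of the other remaining candidates has further cycle types, and by the Chebotarev density theorem the matching factorization patterns would occur for a proportion of primes equal to their share of the group: A_6 (6T15) additionally contains elements of type 4+2, 3+1+1+1 (130 of its 360 elements, about 36% of primes). None of the 21 primes tested shows any such pattern (for each of these groups the chance of that is below 10^-4), which rules them out. Hence G = PSL(2,5) (6T12), of order 60.

PSL(2,5) (also written A5(6))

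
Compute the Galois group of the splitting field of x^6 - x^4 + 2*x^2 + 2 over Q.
6T8: S_4

The polynomial f is an irreducible sextic over Q, so G = Gal(f/Q) is one of the 16 transitive subgroups 6T1, ..., 6T16 of S_6. The discriminant of f is -5120000, which is not a perfect square, so G is not contained in A_6. The transitive groups of degree 6 not contained in A_6 are: C_6 (6T1, order 6), S_3 (6T2, order 6), D_6 (6T3, order 12), C_3 x S_3 (6T5, order 18), A_4 x C_2 (6T6, order 24), S_4 (6T8, order 24), S_3 x S_3 (6T9, order 36), S_4 x C_2 (6T11, order 48), (S_3 x S_3) : C_2 (6T13, order 72), PGL(2,5) (6T14, order 120), S_6 (6T16, order 720). By Dedekind's theorem, for a prime p not dividing disc(f) the degrees of the irreducible factors of f mod p form the cycle type of an element of G. Factoring f modulo the 22 such primes p <= 89 (skipping 2, 5, which divide the discriminant), each new pattern first appears at: mod 3: f = (x^3 + x^2 + 2)(x^3 + 2x^2 + 1), pattern 3+3; mod 7: f = (x^2 + 2)(x^2 + x + 6)(x^2 + 6x + 6), pattern 2+2+2; mod 13: f = (x + 4)(x + 9)(x^4 + 2x^2 + 8), pattern 4+1+1; mod 43: f = (x + 12)(x + 31)(x^2 + 4)(x^2 + 10), pattern 2+2+1+1. No other pattern occurs in this range, so the set of observed cycle types is {3+3, 2+2+2, 4+1+1, 2+2+1+1}. The candidates containing elements of all these cycle types are S_4 (6T8) of order 24, S_4 x C_2 (6T11) of order 48, PGL(2,5) (6T14) of order 120, S_6 (6T16) of order 720; the others are excluded. The observed types are precisely the cycle types that occur in S_4 (6T8) (apart from the identity). Each of the other remaining candidates has further cycle types, and by the Chebotarev density theorem the matching factorization patterns would occur for a proportion of primes equal to their share of the group: S_4 x C_2 (6T11) additionally contains elements of type 6, 4+2, 2+1+1+1+1 (17 of its 48 elements, about 35% of primes); PGL(2,5) (6T14) additionally contains elements of type 6, 5+1 (44 of its 120 elements, about 37% of primes); S_6 (6T16) additionally contains elements of type 6, 5+1, 4+2, 3+2+1, 3+1+1+1, 2+1+1+1+1 (529 of its 720 elements, about 73% of primes). None of the 22 primes tested shows any such pattern (for each of these groups the chance of that is below 10^-4), which rules them out. Hence G = S_4 (6T8), of order 24.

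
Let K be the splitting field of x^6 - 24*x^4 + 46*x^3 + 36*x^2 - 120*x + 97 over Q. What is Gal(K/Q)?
The polynomial f is an irreducible sextic over Q, so G = Gal(f/Q) is one of the 16 transitive subgroups 6T1, ..., 6T16 of S_6. The discriminant of f is 3136192620244992, which is not a perfect square, so G is not contained in A_6. The transitive groups of degree 6 not contained in A_6 are: C_6 (6T1, order 6), S_3 (6T2, order 6), D_6 (6T3, order 12), C_3 x S_3 (6T5, order 18), A_4 x C_2 (6T6, order 24), S_4 (6T8, order 24), S_3 x S_3 (6T9, order 36), S_4 x C_2 (6T11, order 48), (S_3 x S_3) : C_2 (6T13, order 72), PGL(2,5) (6T14, order 120), S_6 (6T16, order 720). By Dedekind's theorem, for a prime p not dividing disc(f) the degrees of the irreducible factors of f mod p form the cycle type of an element of G. Factoring f modulo the 79 such primes p <= 431 (skipping 2, 3, 7, 11, which divide the discriminant), each new pattern first appears at: mod 5: f = (x^6 + x^4 + x^3 + x^2 + 2), pattern 6; mod 13: f = (x^3 + 3x + 6)(x^3 + 12x + 1), pattern 3+3; mod 19: f = (x^2 + 12x + 3)(x^2 + 13x + 10)(x^2 + 13x + 14), pattern 2+2+2; mod 23: f = (x + 1)(x + 2)(x^2 + 21x + 19)(x^2 + 22x + 8), pattern 2+2+1+1; mod 97: f = (x)(x + 7)(x + 53)(x + 69)(x + 72)(x + 90), pattern 1+1+1+1+1+1. No other pattern occurs in this range, so the set of observed cycle types is {6, 3+3, 2+2+2, 2+2+1+1, 1+1+1+1+1+1}. The candidates containing elements of all these cycle types are D_6 (6T3) of order 12, A_4 x C_2 (6T6) of order 24, S_3 x S_3 (6T9) of order 36, S_4 x C_2 (6T11) of order 48, (S_3 x S_3) : C_2 (6T13) of order 72, PGL(2,5) (6T14) of order 120, S_6 (6T16) of order 720; the others are excluded. The observed types are precisely the cycle types that occur in D_6 (6T3). Each of the other remaining candidates has further cycle types, and by the Chebotarev density theorem the matching factorization patterns would occur for a proportion of primes equal to their share of the group: A_4 x C_2 (6T6) additionally contains elements of type 2+1+1+1+1 (3 of its 24 elements, about 12% of primes); S_3 x S_3 (6T9) additionally contains elements of type 3+1+1+1 (4 of its 36 elements, about 11% of primes); S_4 x C_2 (6T11) additionally contains elements of type 4+2, 4+1+1, 2+1+1+1+1 (15 of its 48 elements, about 31% of primes); (S_3 x S_3) : C_2 (6T13) additionally contains elements of type 4+2, 3+2+1, 3+1+1+1, 2+1+1+1+1 (40 of its 72 elements, about 56% of primes); PGL(2,5) (6T14) additionally contains elements of type 5+1, 4+1+1 (54 of its 120 elements, about 45% of primes); S_6 (6T16) additionally contains elements of type 5+1, 4+2, 4+1+1, 3+2+1, 3+1+1+1, 2+1+1+1+1 (499 of its 720 elements, about 69% of primes). None of the 79 primes tested shows any such pattern (for each of these groups the chance of that is below 10^-4), which rules them out. Hence G = D_6 (6T3), of order 12.

D_6, the dihedral group of order 12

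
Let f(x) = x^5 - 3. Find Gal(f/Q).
The polynomial f is an irreducible quintic over Q, so G = Gal(f/Q) is a transitive subgroup of S_5: one of C_5 (5T1, order 5), D_5 (5T2, order 10), F_20 (5T3, order 20), A_5 (5T4, order 60) or S_5 (5T5, order 120). The discriminant of f is 253125, which is not a perfect square, so G is not contained in A_5. The transitive groups of degree 5 not contained in A_5 are: F_20 (5T3, order 20), S_5 (5T5, order 120). By Dedekind's theorem, for a prime p not dividing disc(f) the degrees of the irreducible factors of f mod p form the cycle type of an element of G. Factoring f modulo the 18 such primes p <= 71 (skipping 3, 5, which divide the discriminant), each new pattern first appears at: mod 2: f = (x + 1)(x^4 + x^3 + x^2 + x + 1), pattern 4+1; mod 11: f = (x^5 + 8), pattern 5; mod 19: f = (x + 9)(x^2 + 12x + 5)(x^2 + 17x + 5), pattern 2+2+1; mod 41: f = (x + 3)(x + 7)(x + 13)(x + 29)(x + 30), pattern 1+1+1+1+1. No other pattern occurs in this range, so the set of observed cycle types is {4+1, 5, 2+2+1, 1+1+1+1+1}. The candidates containing elements of all these cycle types are F_20 (5T3) of order 20, S_5 (5T5) of order 120; the others are excluded. The observed types are precisely the cycle types that occur in F_20 (5T3). Each of the other remaining candidates has further cycle types, and by the Chebotarev density theorem the matching factorization patterns would occur for a proportion of primes equal to their share of the group: S_5 (5T5) additionally contains elements of type 3+2, 3+1+1, 2+1+1+1 (50 of its 120 elements, about 42% of primes). None of the 18 primes tested shows any such pattern (for each of these groups the chance of that is below 10^-4), which rules them out. Hence G = F_20 (5T3), of order 20.

5T3: F_20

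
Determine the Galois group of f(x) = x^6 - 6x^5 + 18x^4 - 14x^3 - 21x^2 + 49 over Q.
PGL(2,5) (order 120)

The polynomial f is an irreducible sextic over Q, so G = Gal(f/Q) is one of the 16 transitive subgroups 6T1, ..., 6T16 of S_6. The discriminant of f is -28010528989632, which is not a perfect square, so G is not contained in A_6. The transitive groups of degree 6 not contained in A_6 are: C_6 (6T1, order 6), S_3 (6T2, order 6), D_6 (6T3, order 12), C_3 x S_3 (6T5, order 18), A_4 x C_2 (6T6, order 24), S_4 (6T8, order 24), S_3 x S_3 (6T9, order 36), S_4 x C_2 (6T11, order 48), (S_3 x S_3) : C_2 (6T13, order 72), PGL(2,5) (6T14, order 120), S_6 (6T16, order 720). By Dedekind's theorem, for a prime p not dividing disc(f) the degrees of the irreducible factors of f mod p form the cycle type of an element of G. Factoring f modulo the 21 such primes p <= 89 (skipping 2, 3, 7, which divide the discriminant), each new pattern first appears at: mod 5: f = (x^6 + 4x^5 + 3x^4 + x^3 + 4x^2 + 4), pattern 6; mod 11: f = (x + 3)(x^5 + 2x^4 + x^3 + 5x^2 + 8x + 9), pattern 5+1; mod 13: f = (x + 4)(x + 11)(x^4 + 5x^3 + 3x^2 + 7x + 2), pattern 4+1+1; mod 23: f = (x + 2)(x + 15)(x^2 + 3x + 9)(x^2 + 20x + 11), pattern 2+2+1+1; mod 43: f = (x^3 + 40x^2 + 3x + 30)(x^3 + 40x^2 + 6x + 26), pattern 3+3; mod 61: f = (x^2 + 26x + 40)(x^2 + 44x + 36)(x^2 + 46x + 31), pattern 2+2+2. No other pattern occurs in this range, so the set of observed cycle types is {6, 5+1, 4+1+1, 2+2+1+1, 3+3, 2+2+2}. The candidates containing elements of all these cycle types are PGL(2,5) (6T14) of order 120, S_6 (6T16) of order 720; the others are excluded. The observed types are precisely the cycle types that occur in PGL(2,5) (6T14) (apart from the identity). Each of the other remaining candidates has further cycle types, and by the Chebotarev density theorem the matching factorization patterns would occur for a proportion of primes equal to their share of the group: S_6 (6T16) additionally contains elements of type 4+2, 3+2+1, 3+1+1+1, 2+1+1+1+1 (265 of its 720 elements, about 37% of primes). None of the 21 primes tested shows any such pattern (for each of these groups the chance of that is below 10^-4), which rules them out. Hence G = PGL(2,5) (6T14), of order 120.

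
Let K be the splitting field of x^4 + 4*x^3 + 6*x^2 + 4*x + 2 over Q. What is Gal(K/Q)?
V_4

The polynomial is an irreducible quartic over Q and its discriminant is 256 = 16^2, a perfect square, so the Galois group is contained in A_4. The resolvent cubic y^3 - 6*y^2 + 8*y splits completely over Q, which gives the Klein four-group V_4.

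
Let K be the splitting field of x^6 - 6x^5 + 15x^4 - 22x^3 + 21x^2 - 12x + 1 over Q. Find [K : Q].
The degree of the splitting field over Q equals the order of the Galois group, so first determine the group. The polynomial f is an irreducible sextic over Q, so G = Gal(f/Q) is one of the 16 transitive subgroups 6T1, ..., 6T16 of S_6. The discriminant of f is 5038848, which is not a perfect square, so G is not contained in A_6. The transitive groups of degree 6 not contained in A_6 are: C_6 (6T1, order 6), S_3 (6T2, order 6), D_6 (6T3, order 12), C_3 x S_3 (6T5, order 18), A_4 x C_2 (6T6, order 24), S_4 (6T8, order 24), S_3 x S_3 (6T9, order 36), S_4 x C_2 (6T11, order 48), (S_3 x S_3) : C_2 (6T13, order 72), PGL(2,5) (6T14, order 120), S_6 (6T16, order 720). By Dedekind's theorem, for a prime p not dividing disc(f) the degrees of the irreducible factors of f mod p form the cycle type of an element of G. Factoring f modulo the 23 such primes p <= 97 (skipping 2, 3, which divide the discriminant), each new pattern first appears at: mod 5: f = (x^6 + 4x^5 + 3x^3 + x^2 + 3x + 1), pattern 6; mod 11: f = (x + 2)(x + 4)(x^2 + 4x + 9)(x^2 + 6x + 2), pattern 2+2+1+1; mod 13: f = (x + 1)(x + 4)(x + 5)(x^3 + 10x^2 + 3x + 2), pattern 3+1+1+1; mod 31: f = (x^2 + 6x + 17)(x^2 + 7x + 3)(x^2 + 12x + 14), pattern 2+2+2; mod 97: f = (x^3 + 94x^2 + 3x + 8)(x^3 + 94x^2 + 3x + 85), pattern 3+3. No other pattern occurs in this range, so the set of observed cycle types is {6, 2+2+1+1, 3+1+1+1, 2+2+2, 3+3}. The candidates containing elements of all these cycle types are S_3 x S_3 (6T9) of order 36, (S_3 x S_3) : C_2 (6T13) of order 72, S_6 (6T16) of order 720; the others are excluded. The observed types are precisely the cycle types that occur in S_3 x S_3 (6T9) (apart from the identity). Each of the other remaining candidates has further cycle types, and by the Chebotarev density theorem the matching factorization patterns would occur for a proportion of primes equal to their share of the group: (S_3 x S_3) : C_2 (6T13) additionally contains elements of type 4+2, 3+2+1, 2+1+1+1+1 (36 of its 72 elements, about 50% of primes); S_6 (6T16) additionally contains elements of type 5+1, 4+2, 4+1+1, 3+2+1, 2+1+1+1+1 (459 of its 720 elements, about 64% of primes). None of the 23 primes tested shows any such pattern (for each of these groups the chance of that is below 10^-4), which rules them out. Hence G = S_3 x S_3 (6T9), of order 36. The Galois group S_3 x S_3 (6T9) has order 36, so the splitting field has degree 36 over Q.

36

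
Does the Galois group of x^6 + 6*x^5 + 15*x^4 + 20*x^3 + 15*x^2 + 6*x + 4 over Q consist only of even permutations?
No

The polynomial is irreducible of degree 6 over Q. Its discriminant is -11337408, which is not a perfect square. A Galois group lies in the alternating group exactly when the discriminant is a square in Q, so the Galois group (S_3) is not contained in A_6.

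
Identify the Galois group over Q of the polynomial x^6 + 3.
The polynomial f is an irreducible sextic over Q, so G = Gal(f/Q) is one of the 16 transitive subgroups 6T1, ..., 6T16 of S_6. The discriminant of f is -11337408, which is not a perfect square, so G is not contained in A_6. The transitive groups of degree 6 not contained in A_6 are: C_6 (6T1, order 6), S_3 (6T2, order 6), D_6 (6T3, order 12), C_3 x S_3 (6T5, order 18), A_4 x C_2 (6T6, order 24), S_4 (6T8, order 24), S_3 x S_3 (6T9, order 36), S_4 x C_2 (6T11, order 48), (S_3 x S_3) : C_2 (6T13, order 72), PGL(2,5) (6T14, order 120), S_6 (6T16, order 720). By Dedekind's theorem, for a prime p not dividing disc(f) the degrees of the irreducible factors of f mod p form the cycle type of an element of G. Factoring f modulo the 23 such primes p <= 97 (skipping 2, 3, which divide the discriminant), each new pattern first appears at: mod 5: f = (x^2 + 2)(x^2 + x + 2)(x^2 + 4x + 2), pattern 2+2+2; mod 7: f = (x^3 + 2)(x^3 + 5), pattern 3+3; mod 61: f = (x + 3)(x + 19)(x + 22)(x + 39)(x + 42)(x + 58), pattern 1+1+1+1+1+1. No other pattern occurs in this range, so the set of observed cycle types is {2+2+2, 3+3, 1+1+1+1+1+1}. The candidates containing elements of all these cycle types are C_6 (6T1) of order 6, S_3 (6T2) of order 6, D_6 (6T3) of order 12, C_3 x S_3 (6T5) of order 18, A_4 x C_2 (6T6) of order 24, S_4 (6T8) of order 24, S_3 x S_3 (6T9) of order 36, S_4 x C_2 (6T11) of order 48, (S_3 x S_3) : C_2 (6T13) of order 72, PGL(2,5) (6T14) of order 120, S_6 (6T16) of order 720; the others are excluded. The observed types are precisely the cycle types that occur in S_3 (6T2). Each of the other remaining candidates has further cycle types, and by the Chebotarev density theorem the matching factorization patterns would occur for a proportion of primes equal to their share of the group: C_6 (6T1) additionally contains elements of type 6 (2 of its 6 elements, about 33% of primes); D_6 (6T3) additionally contains elements of type 6, 2+2+1+1 (5 of its 12 elements, about 42% of primes); C_3 x S_3 (6T5) additionally contains elements of type 6, 3+1+1+1 (10 of its 18 elements, about 56% of primes); A_4 x C_2 (6T6) additionally contains elements of type 6, 2+2+1+1, 2+1+1+1+1 (14 of its 24 elements, about 58% of primes); S_4 (6T8) additionally contains elements of type 4+1+1, 2+2+1+1 (9 of its 24 elements, about 38% of primes); S_3 x S_3 (6T9) additionally contains elements of type 6, 3+1+1+1, 2+2+1+1 (25 of its 36 elements, about 69% of primes); S_4 x C_2 (6T11) additionally contains elements of type 6, 4+2, 4+1+1, 2+2+1+1, 2+1+1+1+1 (32 of its 48 elements, about 67% of primes); (S_3 x S_3) : C_2 (6T13) additionally contains elements of type 6, 4+2, 3+2+1, 3+1+1+1, 2+2+1+1, 2+1+1+1+1 (61 of its 72 elements, about 85% of primes); PGL(2,5) (6T14) additionally contains elements of type 6, 5+1, 4+1+1, 2+2+1+1 (89 of its 120 elements, about 74% of primes); S_6 (6T16) additionally contains elements of type 6, 5+1, 4+2, 4+1+1, 3+2+1, 3+1+1+1, 2+2+1+1, 2+1+1+1+1 (664 of its 720 elements, about 92% of primes). None of the 23 primes tested shows any such pattern (for each of these groups the chance of that is below 10^-4), which rules them out. Hence G = S_3 (6T2), of order 6.

S_3 (also written S3)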